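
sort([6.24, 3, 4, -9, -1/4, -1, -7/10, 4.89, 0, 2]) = [-9, -1, -7/10, -1/4, 0, 2, 3, 4, 4.89, 6.24]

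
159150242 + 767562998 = 926713240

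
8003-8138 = -135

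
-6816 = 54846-61662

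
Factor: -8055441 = -1*3^2*895049^1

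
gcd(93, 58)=1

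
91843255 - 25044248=66799007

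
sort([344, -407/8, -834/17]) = [-407/8, -834/17, 344]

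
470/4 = 235/2 = 117.50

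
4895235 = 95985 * 51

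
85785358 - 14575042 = 71210316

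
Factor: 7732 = 2^2*1933^1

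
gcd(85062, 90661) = 1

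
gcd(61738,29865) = 1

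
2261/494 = 119/26 ≈ 4.58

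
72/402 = 12/67 ≈ 0.179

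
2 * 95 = 190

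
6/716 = 3/358 ≈ 0.00838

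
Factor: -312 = -1 * 2^3 * 3^1 * 13^1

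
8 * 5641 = 45128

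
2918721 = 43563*67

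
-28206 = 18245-46451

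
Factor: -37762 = -1*2^1*79^1*239^1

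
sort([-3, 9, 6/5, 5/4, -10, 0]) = [-10, -3, 0, 6/5, 5/4, 9]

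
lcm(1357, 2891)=66493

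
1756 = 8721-6965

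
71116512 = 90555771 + -19439259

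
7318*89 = 651302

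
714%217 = 63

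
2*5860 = 11720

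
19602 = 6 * 3267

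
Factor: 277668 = 2^2 * 3^4 * 857^1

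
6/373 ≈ 0.0161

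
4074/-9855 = -1358/3285 ≈ -0.413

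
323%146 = 31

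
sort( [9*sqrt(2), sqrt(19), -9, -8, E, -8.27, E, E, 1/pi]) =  [-9, -8.27, -8, 1/pi, E, E, E, sqrt(19), 9*sqrt(2)]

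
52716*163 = 8592708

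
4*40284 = 161136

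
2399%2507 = 2399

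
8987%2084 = 651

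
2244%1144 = 1100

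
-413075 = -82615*5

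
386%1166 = 386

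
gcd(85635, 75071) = 1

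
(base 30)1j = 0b110001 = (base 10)49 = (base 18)2d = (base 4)301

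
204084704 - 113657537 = 90427167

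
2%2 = 0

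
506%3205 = 506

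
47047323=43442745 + 3604578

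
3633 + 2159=5792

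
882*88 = 77616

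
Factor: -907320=-1*2^3*3^1*5^1*7561^1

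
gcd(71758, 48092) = 2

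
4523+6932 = 11455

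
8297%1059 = 884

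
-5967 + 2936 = -3031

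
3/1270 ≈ 0.00236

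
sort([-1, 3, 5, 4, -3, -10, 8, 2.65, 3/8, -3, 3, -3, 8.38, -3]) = [-10, -3, -3, -3, -3, -1, 3/8, 2.65, 3, 3, 4, 5, 8, 8.38]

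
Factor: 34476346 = 2^1*61^1*461^1*613^1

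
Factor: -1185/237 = -1 * 5^1 = -5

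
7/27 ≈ 0.259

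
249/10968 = 83/3656 ≈ 0.0227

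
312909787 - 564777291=-251867504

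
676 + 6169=6845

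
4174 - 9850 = -5676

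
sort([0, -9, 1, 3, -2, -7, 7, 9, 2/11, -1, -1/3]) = [-9, -7, -2, -1, -1/3, 0, 2/11, 1, 3, 7, 9]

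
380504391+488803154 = 869307545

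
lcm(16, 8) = 16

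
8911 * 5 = 44555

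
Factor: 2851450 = 2^1*5^2*7^1*8147^1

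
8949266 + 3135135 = 12084401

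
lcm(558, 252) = 7812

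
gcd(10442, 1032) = 2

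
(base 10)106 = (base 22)4i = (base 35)31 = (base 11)97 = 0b1101010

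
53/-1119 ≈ -0.0474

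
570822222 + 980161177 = 1550983399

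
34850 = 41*850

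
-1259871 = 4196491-5456362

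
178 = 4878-4700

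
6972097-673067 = 6299030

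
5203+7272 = 12475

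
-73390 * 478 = -35080420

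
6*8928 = 53568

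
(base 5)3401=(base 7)1250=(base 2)111011100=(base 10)476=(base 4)13130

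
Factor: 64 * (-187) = -1 * 2^6 * 11^1 * 17^1 = -11968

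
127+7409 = 7536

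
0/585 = 0 = 0.00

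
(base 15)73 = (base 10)108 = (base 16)6c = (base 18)60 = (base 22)4k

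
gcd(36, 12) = 12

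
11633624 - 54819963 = -43186339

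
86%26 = 8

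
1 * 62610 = 62610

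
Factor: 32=2^5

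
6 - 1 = 5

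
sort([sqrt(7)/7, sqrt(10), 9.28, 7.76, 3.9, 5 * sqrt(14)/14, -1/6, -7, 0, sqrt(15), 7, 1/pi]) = [-7, -1/6, 0, 1/pi, sqrt(7)/7, 5 * sqrt(14)/14, sqrt(10), sqrt(15), 3.9, 7, 7.76, 9.28]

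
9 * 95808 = 862272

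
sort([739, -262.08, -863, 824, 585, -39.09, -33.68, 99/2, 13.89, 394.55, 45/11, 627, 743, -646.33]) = [-863, -646.33, -262.08, -39.09, -33.68, 45/11, 13.89, 99/2, 394.55, 585, 627, 739, 743, 824]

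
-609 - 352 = -961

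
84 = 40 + 44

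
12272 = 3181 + 9091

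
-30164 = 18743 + -48907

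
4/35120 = 1/8780≈0.000114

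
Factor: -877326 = -1 * 2^1 * 3^1 * 146221^1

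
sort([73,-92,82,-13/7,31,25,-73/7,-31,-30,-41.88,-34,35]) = [-92,-41.88,-34,-31,-30,-73/7,-13/7,25,31,35,73,82]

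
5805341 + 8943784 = 14749125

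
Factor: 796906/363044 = 2^(-1) * 11^1 * 89^1 * 223^(-1) = 979/446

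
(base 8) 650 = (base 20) 114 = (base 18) 15a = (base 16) 1a8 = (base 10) 424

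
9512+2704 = 12216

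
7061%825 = 461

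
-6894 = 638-7532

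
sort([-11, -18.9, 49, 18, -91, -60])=[-91, -60, -18.9, -11, 18, 49]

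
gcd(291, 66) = 3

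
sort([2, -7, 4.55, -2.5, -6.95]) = [-7, -6.95, -2.5, 2, 4.55]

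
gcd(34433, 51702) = 7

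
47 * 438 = 20586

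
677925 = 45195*15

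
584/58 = 292/29 ≈ 10.07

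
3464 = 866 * 4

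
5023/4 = 1255 + 3/4 = 1255.75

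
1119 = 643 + 476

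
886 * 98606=87364916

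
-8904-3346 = -12250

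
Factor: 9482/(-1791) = -1*2^1*3^(-2)*11^1*199^(-1)*431^1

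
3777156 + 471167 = 4248323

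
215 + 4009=4224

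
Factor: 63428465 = 5^1 * 607^1 * 20899^1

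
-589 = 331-920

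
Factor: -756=-1*2^2*3^3*7^1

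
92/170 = 46/85 ≈ 0.541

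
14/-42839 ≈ -0.000327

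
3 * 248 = 744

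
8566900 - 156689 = 8410211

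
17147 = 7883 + 9264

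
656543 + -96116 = 560427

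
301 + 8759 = 9060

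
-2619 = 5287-7906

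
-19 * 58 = -1102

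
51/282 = 17/94 ≈ 0.181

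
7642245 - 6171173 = 1471072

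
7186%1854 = 1624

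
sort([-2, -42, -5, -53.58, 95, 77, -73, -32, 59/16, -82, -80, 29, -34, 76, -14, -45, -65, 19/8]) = [-82, -80, -73, -65, -53.58, -45, -42, -34, -32, -14, -5, -2, 19/8, 59/16, 29, 76, 77, 95]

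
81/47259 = 9/5251≈0.00171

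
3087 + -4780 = -1693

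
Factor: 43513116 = 2^2*3^1*19^1*139^1*1373^1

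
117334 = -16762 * (-7) 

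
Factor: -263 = -1 * 263^1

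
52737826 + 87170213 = 139908039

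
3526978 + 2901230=6428208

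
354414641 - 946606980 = -592192339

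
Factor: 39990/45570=7^(-2) * 43^1=43/49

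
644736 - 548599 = 96137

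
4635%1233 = 936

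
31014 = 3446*9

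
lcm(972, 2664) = 71928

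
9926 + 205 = 10131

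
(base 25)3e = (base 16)59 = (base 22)41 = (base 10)89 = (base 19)4d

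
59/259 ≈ 0.228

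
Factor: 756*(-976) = -1*2^6*3^3*7^1*61^1 = -737856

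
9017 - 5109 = 3908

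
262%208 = 54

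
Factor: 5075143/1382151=3^(-1)*17^(-1)*41^(-1)*661^(-1)*5075143^1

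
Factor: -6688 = -1 * 2^5 * 11^1 * 19^1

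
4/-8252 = -1/2063 ≈ -0.000485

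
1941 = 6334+-4393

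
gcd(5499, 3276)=117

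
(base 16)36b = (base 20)23f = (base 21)1ke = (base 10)875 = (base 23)1f1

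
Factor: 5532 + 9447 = 3^1 * 4993^1 = 14979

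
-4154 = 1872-6026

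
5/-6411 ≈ -0.000780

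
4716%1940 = 836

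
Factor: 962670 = 2^1 * 3^1 * 5^1 * 32089^1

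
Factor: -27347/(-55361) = 41^1*83^(-1) = 41/83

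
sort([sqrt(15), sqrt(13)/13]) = [sqrt(13)/13, sqrt(15)]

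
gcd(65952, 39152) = 16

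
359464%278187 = 81277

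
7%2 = 1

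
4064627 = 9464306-5399679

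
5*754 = 3770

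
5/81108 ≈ 0.0000616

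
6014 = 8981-2967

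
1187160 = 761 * 1560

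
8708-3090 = 5618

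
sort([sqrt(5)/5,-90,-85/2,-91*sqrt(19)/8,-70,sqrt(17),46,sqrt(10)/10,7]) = [-90,-70,-91*sqrt(19)/8,-85/2,sqrt(10)/10,sqrt(5)/5,sqrt(17),7,46]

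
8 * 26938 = 215504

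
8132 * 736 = 5985152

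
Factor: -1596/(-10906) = 2^1*3^1*41^(-1) = 6/41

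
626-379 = 247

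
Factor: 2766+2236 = 2^1*41^1*61^1 = 5002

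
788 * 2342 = 1845496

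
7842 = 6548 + 1294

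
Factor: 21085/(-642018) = -1*2^(-1)*3^(-1)*5^1*13^(-1)*4217^1*8231^(-1) 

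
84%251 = 84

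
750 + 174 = 924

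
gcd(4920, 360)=120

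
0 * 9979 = 0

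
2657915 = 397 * 6695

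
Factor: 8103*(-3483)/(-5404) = 2^(-2)*3^5*7^(-1)*37^1*43^1*73^1*193^(-1) = 28222749/5404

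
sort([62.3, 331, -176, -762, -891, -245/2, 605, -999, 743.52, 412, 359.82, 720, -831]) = [-999, -891, -831, -762, -176, -245/2, 62.3, 331, 359.82, 412, 605, 720, 743.52]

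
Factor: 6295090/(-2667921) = -1*2^1*3^(-1)*5^1*59^(-1)*15073^(-1)*629509^1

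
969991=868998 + 100993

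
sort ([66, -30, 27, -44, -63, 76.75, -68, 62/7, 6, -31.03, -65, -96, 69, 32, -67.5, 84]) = [-96, -68, -67.5, -65, -63, -44, -31.03, -30, 6, 62/7, 27, 32, 66, 69, 76.75, 84]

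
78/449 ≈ 0.174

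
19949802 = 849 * 23498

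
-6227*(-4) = 24908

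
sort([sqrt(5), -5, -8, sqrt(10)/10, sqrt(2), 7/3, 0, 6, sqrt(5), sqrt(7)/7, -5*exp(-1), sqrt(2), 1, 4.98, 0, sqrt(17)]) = [-8, -5, -5*exp(-1), 0, 0, sqrt(10)/10, sqrt(7)/7, 1, sqrt(2), sqrt(2), sqrt(5), sqrt(5), 7/3, sqrt(17), 4.98, 6]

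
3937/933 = 4 + 205/933 ≈ 4.22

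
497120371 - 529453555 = -32333184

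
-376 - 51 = -427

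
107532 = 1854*58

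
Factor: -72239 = -1 * 29^1 * 47^1 * 53^1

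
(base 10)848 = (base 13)503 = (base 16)350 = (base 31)rb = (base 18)2b2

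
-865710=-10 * 86571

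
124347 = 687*181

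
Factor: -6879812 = -1*2^2*73^1*23561^1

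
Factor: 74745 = 3^2 * 5^1 * 11^1 * 151^1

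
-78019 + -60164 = -138183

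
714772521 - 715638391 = -865870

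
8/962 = 4/481 ≈ 0.00832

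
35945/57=630 + 35/57 ≈ 630.61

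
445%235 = 210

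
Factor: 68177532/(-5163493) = -1*2^2*3^1*37^1*43^1*103^(-1)*3571^1*50131^(-1)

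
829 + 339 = 1168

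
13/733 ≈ 0.0177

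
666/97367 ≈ 0.00684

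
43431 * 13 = 564603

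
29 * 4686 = 135894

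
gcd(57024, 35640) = 7128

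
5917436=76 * 77861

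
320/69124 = 80/17281 ≈ 0.00463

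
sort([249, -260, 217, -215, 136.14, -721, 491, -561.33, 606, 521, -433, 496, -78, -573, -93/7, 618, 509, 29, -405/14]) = [-721, -573, -561.33, -433, -260, -215, -78, -405/14, -93/7, 29, 136.14, 217, 249, 491, 496, 509, 521, 606, 618]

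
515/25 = 103/5 = 20.60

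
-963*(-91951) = 88548813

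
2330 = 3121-791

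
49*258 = 12642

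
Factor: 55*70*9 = 2^1*3^2*5^2*7^1*11^1 = 34650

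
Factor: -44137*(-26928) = 2^4*3^2*11^1*17^1*19^1*23^1*101^1 = 1188521136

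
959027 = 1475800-516773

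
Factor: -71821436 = -1*2^2*17955359^1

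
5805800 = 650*8932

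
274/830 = 137/415 ≈ 0.330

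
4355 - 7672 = -3317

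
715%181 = 172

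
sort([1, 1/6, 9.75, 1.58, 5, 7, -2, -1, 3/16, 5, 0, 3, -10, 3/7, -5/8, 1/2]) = [-10, -2, -1, -5/8, 0, 1/6, 3/16, 3/7, 1/2, 1, 1.58, 3, 5, 5, 7, 9.75]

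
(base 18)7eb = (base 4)213203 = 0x9e3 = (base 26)3j9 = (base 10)2531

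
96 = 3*32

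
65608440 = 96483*680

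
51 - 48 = 3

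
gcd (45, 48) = 3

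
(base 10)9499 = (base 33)8ns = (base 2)10010100011011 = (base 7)36460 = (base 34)87d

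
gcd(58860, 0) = 58860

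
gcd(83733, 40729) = 13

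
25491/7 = 3641 + 4/7 ≈ 3641.57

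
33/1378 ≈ 0.0239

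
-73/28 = -2-17/28 ≈ -2.61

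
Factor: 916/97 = 2^2*97^(-1)*229^1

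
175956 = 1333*132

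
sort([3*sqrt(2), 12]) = [3*sqrt(2), 12]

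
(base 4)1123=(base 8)133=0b1011011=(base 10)91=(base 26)3d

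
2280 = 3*760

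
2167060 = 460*4711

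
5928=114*52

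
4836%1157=208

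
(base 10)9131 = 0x23ab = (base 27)ce5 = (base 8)21653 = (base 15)2a8b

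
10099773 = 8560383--1539390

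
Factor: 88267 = 61^1*1447^1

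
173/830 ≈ 0.208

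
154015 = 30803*5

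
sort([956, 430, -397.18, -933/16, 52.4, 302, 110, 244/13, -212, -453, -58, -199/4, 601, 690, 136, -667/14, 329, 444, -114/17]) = [-453, -397.18, -212, -933/16, -58, -199/4, -667/14, -114/17, 244/13, 52.4, 110, 136, 302, 329, 430, 444, 601, 690, 956]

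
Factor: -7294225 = -1 * 5^2 * 29^1 * 10061^1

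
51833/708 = 73 + 149/708 ≈ 73.21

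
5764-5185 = 579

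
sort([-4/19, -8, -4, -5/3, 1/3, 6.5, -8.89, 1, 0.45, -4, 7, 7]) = [-8.89, -8, -4, -4, -5/3, -4/19, 1/3, 0.45, 1, 6.5, 7, 7]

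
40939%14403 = 12133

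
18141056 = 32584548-14443492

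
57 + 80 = 137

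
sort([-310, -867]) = [-867, -310]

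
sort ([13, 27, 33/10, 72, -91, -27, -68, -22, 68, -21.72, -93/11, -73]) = [-91, -73, -68, -27, -22, -21.72, -93/11, 33/10, 13, 27, 68, 72]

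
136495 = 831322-694827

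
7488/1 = 7488 = 7488.00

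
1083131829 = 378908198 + 704223631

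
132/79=1+53/79 ≈ 1.67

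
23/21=1 + 2/21 ≈ 1.10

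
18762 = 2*9381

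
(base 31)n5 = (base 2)1011001110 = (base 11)5a3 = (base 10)718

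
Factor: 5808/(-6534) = -1 * 2^3 * 3^(-2) = -8/9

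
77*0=0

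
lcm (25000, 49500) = 2475000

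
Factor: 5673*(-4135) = -1*3^1*5^1*31^1*61^1*827^1 = -23457855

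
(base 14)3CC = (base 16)300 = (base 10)768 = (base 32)O0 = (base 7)2145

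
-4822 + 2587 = -2235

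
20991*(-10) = -209910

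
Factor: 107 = 107^1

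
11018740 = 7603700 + 3415040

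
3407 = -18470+21877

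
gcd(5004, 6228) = 36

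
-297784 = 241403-539187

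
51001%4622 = 159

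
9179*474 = 4350846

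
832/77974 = 32/2999 ≈ 0.0107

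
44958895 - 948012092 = -903053197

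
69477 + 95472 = 164949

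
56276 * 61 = 3432836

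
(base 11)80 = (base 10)88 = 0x58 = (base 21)44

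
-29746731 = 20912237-50658968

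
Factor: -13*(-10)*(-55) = -1*2^1*5^2*11^1*13^1 = -7150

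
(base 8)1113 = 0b1001001011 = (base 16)24b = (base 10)587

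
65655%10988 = 10715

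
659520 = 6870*96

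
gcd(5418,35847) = 63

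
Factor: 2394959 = 7^1*163^1*2099^1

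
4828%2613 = 2215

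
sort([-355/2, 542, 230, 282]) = [-355/2, 230, 282, 542]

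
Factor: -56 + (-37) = -1 * 3^1 * 31^1 = -93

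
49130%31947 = 17183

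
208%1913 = 208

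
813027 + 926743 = 1739770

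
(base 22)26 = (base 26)1o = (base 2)110010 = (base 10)50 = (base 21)28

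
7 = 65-58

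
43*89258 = 3838094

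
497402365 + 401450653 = 898853018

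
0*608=0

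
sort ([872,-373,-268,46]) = [-373,-268,46,872]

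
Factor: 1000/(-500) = -1 * 2^1 = -2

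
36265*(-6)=-217590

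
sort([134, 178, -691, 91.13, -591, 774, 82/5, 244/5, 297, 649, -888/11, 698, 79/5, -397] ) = [-691, -591, -397, -888/11, 79/5, 82/5, 244/5, 91.13, 134, 178, 297, 649, 698, 774] 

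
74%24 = 2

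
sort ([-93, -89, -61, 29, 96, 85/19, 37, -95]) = [-95, -93, -89, -61, 85/19, 29, 37, 96]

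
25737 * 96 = 2470752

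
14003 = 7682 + 6321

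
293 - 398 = -105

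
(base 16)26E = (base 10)622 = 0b1001101110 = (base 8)1156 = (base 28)M6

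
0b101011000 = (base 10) 344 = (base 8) 530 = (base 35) 9t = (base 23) em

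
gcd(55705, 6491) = 1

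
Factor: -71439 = -1*3^1*23813^1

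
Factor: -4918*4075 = -1*2^1*5^2*163^1*2459^1 = -20040850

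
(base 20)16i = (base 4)20122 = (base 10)538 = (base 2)1000011010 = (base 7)1366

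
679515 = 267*2545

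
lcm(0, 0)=0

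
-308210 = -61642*5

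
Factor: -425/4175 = -1*17^1*167^ (-1) = -17/167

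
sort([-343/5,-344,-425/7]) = [-344,-343/5,-425/7]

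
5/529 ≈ 0.00945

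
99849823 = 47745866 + 52103957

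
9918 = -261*(-38)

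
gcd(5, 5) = 5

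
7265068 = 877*8284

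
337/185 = 1 + 152/185 ≈ 1.82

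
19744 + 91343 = 111087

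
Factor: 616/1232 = 2^(-1) = 1/2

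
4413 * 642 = 2833146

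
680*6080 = 4134400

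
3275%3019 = 256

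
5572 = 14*398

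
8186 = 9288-1102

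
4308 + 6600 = 10908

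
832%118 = 6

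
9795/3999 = 3265/1333 ≈ 2.45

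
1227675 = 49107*25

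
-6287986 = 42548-6330534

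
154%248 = 154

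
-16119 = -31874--15755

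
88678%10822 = 2102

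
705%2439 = 705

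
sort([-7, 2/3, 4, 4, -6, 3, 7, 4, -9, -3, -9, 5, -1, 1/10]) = [-9, -9, -7, -6, -3, -1, 1/10, 2/3, 3, 4, 4, 4, 5, 7]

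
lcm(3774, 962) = 49062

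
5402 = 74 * 73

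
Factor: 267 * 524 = 2^2 * 3^1 * 89^1 * 131^1 = 139908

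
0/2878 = 0 = 0.00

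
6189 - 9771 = -3582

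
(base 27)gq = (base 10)458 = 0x1ca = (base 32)ea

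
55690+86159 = 141849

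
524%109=88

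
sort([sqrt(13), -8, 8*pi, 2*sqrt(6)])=[-8, sqrt(13), 2*sqrt(6), 8*pi]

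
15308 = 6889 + 8419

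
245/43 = 5+30/43 ≈ 5.70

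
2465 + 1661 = 4126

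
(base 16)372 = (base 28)13e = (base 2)1101110010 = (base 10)882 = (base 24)1ci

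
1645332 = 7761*212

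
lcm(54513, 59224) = 4797144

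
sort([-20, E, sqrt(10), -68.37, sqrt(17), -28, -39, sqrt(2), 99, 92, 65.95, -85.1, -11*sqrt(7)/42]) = [-85.1, -68.37, -39, -28, -20, -11*sqrt(7)/42, sqrt(2), E, sqrt(10), sqrt(17), 65.95, 92, 99]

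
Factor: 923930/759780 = 2^(-1)*3^(-4)*197^1 = 197/162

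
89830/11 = 8166 + 4/11 ≈ 8166.36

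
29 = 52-23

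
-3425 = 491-3916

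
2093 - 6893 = -4800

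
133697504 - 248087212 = -114389708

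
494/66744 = 247/33372 ≈ 0.00740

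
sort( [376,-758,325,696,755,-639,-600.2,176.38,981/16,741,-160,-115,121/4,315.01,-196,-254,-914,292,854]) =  [-914,-758,-639,-600.2,-254,-196,-160,-115,121/4,981/16,176.38,292,315.01,325,376,696,741,755,854]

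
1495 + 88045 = 89540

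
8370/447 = 18 + 108/149 ≈ 18.72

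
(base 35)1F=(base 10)50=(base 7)101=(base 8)62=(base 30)1K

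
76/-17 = -4 - 8/17 ≈ -4.47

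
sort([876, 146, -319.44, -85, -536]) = [-536, -319.44, -85, 146, 876]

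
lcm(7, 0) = 0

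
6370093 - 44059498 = -37689405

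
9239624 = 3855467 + 5384157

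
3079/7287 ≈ 0.423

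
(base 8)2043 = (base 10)1059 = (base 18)34f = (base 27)1c6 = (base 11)883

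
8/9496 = 1/1187 ≈ 0.000842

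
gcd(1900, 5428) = 4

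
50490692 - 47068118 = 3422574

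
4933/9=548 + 1/9 ≈ 548.11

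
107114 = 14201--92913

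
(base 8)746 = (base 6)2130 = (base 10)486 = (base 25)jb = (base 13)2b5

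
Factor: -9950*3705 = -1*2^1*3^1*5^3*13^1*19^1*199^1 = -36864750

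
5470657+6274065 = 11744722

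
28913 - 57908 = -28995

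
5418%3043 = 2375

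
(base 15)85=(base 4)1331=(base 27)4h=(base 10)125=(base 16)7d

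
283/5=56 + 3/5=56.60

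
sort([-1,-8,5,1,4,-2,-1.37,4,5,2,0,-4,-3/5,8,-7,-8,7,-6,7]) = [-8,-8,-7,-6,-4,-2,-1.37,-1,-3/5,0,1,2,4,4,5,5,7,7,8]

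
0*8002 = 0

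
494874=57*8682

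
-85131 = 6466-91597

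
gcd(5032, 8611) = 1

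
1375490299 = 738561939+636928360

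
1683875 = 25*67355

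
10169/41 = 248 + 1/41 ≈ 248.02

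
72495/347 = 208 + 319/347 ≈ 208.92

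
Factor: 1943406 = 2^1*3^3*17^1*29^1*73^1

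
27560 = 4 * 6890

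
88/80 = 1+1/10 = 1.10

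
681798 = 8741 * 78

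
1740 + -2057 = -317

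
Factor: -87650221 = -1*929^1*94349^1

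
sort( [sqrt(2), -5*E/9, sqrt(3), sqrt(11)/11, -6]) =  [-6, -5*E/9, sqrt(11)/11, sqrt(2), sqrt(3)]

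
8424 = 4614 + 3810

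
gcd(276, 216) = 12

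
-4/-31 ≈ 0.129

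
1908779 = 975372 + 933407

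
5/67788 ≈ 0.0000738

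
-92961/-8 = 11620 + 1/8 ≈ 11620.13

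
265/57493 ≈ 0.00461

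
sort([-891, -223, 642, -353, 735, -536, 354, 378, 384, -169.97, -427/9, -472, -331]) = [-891, -536, -472, -353, -331, -223, -169.97, -427/9, 354, 378, 384, 642, 735]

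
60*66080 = 3964800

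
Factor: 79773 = 3^1 * 26591^1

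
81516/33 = 27172/11 ≈ 2470.18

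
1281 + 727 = 2008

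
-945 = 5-950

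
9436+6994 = 16430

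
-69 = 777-846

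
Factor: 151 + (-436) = -1 * 3^1 * 5^1 * 19^1 = -285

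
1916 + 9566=11482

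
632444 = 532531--99913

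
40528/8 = 5066 = 5066.00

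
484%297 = 187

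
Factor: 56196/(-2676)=-1 * 3^1 * 7^1=-21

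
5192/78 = 2596/39≈66.56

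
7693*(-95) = -730835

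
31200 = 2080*15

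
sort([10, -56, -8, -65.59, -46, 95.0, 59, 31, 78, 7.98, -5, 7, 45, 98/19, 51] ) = [-65.59, -56, -46, -8, -5, 98/19, 7, 7.98, 10, 31, 45, 51, 59, 78, 95.0] 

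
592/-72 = -8 - 2/9 ≈ -8.22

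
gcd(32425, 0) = 32425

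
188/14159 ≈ 0.0133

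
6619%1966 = 721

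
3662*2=7324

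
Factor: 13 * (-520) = -1 * 2^3 * 5^1 * 13^2 = -6760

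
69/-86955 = -23/28985 ≈ -0.000794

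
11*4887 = 53757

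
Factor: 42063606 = 2^1*3^2*13^1*19^1*9461^1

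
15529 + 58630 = 74159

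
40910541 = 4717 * 8673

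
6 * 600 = 3600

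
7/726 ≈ 0.00964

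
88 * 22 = 1936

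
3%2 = 1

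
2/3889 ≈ 0.000514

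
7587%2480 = 147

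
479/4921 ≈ 0.0973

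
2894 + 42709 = 45603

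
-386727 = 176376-563103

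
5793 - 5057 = 736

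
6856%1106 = 220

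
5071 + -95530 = -90459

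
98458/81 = 1215+43/81 ≈ 1215.53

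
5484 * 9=49356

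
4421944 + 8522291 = 12944235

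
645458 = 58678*11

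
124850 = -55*(-2270) 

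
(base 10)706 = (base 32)m2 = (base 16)2c2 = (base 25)136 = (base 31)mo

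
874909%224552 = 201253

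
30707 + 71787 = 102494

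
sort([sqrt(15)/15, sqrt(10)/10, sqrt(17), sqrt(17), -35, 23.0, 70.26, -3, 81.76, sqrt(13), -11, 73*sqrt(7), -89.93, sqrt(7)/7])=[-89.93, -35, -11, -3, sqrt(15)/15, sqrt(10)/10, sqrt(7)/7, sqrt(13), sqrt(17), sqrt(17), 23.0, 70.26, 81.76, 73*sqrt(7)]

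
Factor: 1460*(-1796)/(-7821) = 2^4*3^(-2)*5^1*11^(-1)*73^1*79^(-1)*449^1 = 2622160/7821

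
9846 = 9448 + 398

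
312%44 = 4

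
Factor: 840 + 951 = 3^2*199^1 = 1791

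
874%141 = 28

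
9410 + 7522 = 16932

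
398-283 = 115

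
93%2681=93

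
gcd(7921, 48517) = 1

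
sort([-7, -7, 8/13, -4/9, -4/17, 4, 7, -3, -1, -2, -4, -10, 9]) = [-10, -7, -7, -4, -3, -2, -1, -4/9, -4/17, 8/13, 4, 7, 9]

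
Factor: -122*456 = -1*2^4*3^1*19^1*61^1 = -55632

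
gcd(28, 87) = 1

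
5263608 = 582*9044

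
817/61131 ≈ 0.0134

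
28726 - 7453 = 21273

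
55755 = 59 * 945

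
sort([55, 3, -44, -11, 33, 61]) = [-44, -11, 3, 33, 55, 61]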